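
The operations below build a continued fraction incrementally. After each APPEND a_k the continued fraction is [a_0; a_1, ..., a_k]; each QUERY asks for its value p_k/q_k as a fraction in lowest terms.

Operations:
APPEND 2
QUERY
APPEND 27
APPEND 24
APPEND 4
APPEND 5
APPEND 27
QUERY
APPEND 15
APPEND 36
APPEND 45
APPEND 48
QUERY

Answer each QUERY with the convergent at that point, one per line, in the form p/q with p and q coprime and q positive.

2/1
762342/374251
893986193010/438878123887

APPEND 2: p_0 = 2·1 + 0 = 2, q_0 = 2·0 + 1 = 1 → 2/1
APPEND 27: p_1 = 27·2 + 1 = 55, q_1 = 27·1 + 0 = 27 → 55/27
APPEND 24: p_2 = 24·55 + 2 = 1322, q_2 = 24·27 + 1 = 649 → 1322/649
APPEND 4: p_3 = 4·1322 + 55 = 5343, q_3 = 4·649 + 27 = 2623 → 5343/2623
APPEND 5: p_4 = 5·5343 + 1322 = 28037, q_4 = 5·2623 + 649 = 13764 → 28037/13764
APPEND 27: p_5 = 27·28037 + 5343 = 762342, q_5 = 27·13764 + 2623 = 374251 → 762342/374251
APPEND 15: p_6 = 15·762342 + 28037 = 11463167, q_6 = 15·374251 + 13764 = 5627529 → 11463167/5627529
APPEND 36: p_7 = 36·11463167 + 762342 = 413436354, q_7 = 36·5627529 + 374251 = 202965295 → 413436354/202965295
APPEND 45: p_8 = 45·413436354 + 11463167 = 18616099097, q_8 = 45·202965295 + 5627529 = 9139065804 → 18616099097/9139065804
APPEND 48: p_9 = 48·18616099097 + 413436354 = 893986193010, q_9 = 48·9139065804 + 202965295 = 438878123887 → 893986193010/438878123887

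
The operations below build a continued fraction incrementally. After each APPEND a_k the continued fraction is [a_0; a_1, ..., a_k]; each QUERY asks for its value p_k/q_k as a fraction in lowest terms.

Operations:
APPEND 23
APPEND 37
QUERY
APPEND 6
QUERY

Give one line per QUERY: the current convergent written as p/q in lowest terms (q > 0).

852/37
5135/223

APPEND 23: p_0 = 23·1 + 0 = 23, q_0 = 23·0 + 1 = 1 → 23/1
APPEND 37: p_1 = 37·23 + 1 = 852, q_1 = 37·1 + 0 = 37 → 852/37
APPEND 6: p_2 = 6·852 + 23 = 5135, q_2 = 6·37 + 1 = 223 → 5135/223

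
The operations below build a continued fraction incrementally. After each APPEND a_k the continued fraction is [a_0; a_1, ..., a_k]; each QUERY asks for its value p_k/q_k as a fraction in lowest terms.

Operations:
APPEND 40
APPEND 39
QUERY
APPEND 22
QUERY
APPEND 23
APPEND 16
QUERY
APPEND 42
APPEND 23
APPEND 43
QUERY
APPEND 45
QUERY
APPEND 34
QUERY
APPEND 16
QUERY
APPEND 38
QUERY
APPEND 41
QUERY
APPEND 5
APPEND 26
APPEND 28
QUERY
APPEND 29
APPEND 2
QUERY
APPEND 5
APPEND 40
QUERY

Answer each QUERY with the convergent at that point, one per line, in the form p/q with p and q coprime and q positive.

1561/39
34382/859
12711934/317595
529893252412/13238854725
23857507022699/596056032298
811685132024178/20279143952857
13010819619409547/325062359278010
495222830669586964/12372648796517237
20317146877072475071/507603663016484727
74985897923045329832539/1873447915232209468044
4429516821528662267110531/110667062536148096509394
977423499599373454434776571/24419951862184085139215194

APPEND 40: p_0 = 40·1 + 0 = 40, q_0 = 40·0 + 1 = 1 → 40/1
APPEND 39: p_1 = 39·40 + 1 = 1561, q_1 = 39·1 + 0 = 39 → 1561/39
APPEND 22: p_2 = 22·1561 + 40 = 34382, q_2 = 22·39 + 1 = 859 → 34382/859
APPEND 23: p_3 = 23·34382 + 1561 = 792347, q_3 = 23·859 + 39 = 19796 → 792347/19796
APPEND 16: p_4 = 16·792347 + 34382 = 12711934, q_4 = 16·19796 + 859 = 317595 → 12711934/317595
APPEND 42: p_5 = 42·12711934 + 792347 = 534693575, q_5 = 42·317595 + 19796 = 13358786 → 534693575/13358786
APPEND 23: p_6 = 23·534693575 + 12711934 = 12310664159, q_6 = 23·13358786 + 317595 = 307569673 → 12310664159/307569673
APPEND 43: p_7 = 43·12310664159 + 534693575 = 529893252412, q_7 = 43·307569673 + 13358786 = 13238854725 → 529893252412/13238854725
APPEND 45: p_8 = 45·529893252412 + 12310664159 = 23857507022699, q_8 = 45·13238854725 + 307569673 = 596056032298 → 23857507022699/596056032298
APPEND 34: p_9 = 34·23857507022699 + 529893252412 = 811685132024178, q_9 = 34·596056032298 + 13238854725 = 20279143952857 → 811685132024178/20279143952857
APPEND 16: p_10 = 16·811685132024178 + 23857507022699 = 13010819619409547, q_10 = 16·20279143952857 + 596056032298 = 325062359278010 → 13010819619409547/325062359278010
APPEND 38: p_11 = 38·13010819619409547 + 811685132024178 = 495222830669586964, q_11 = 38·325062359278010 + 20279143952857 = 12372648796517237 → 495222830669586964/12372648796517237
APPEND 41: p_12 = 41·495222830669586964 + 13010819619409547 = 20317146877072475071, q_12 = 41·12372648796517237 + 325062359278010 = 507603663016484727 → 20317146877072475071/507603663016484727
APPEND 5: p_13 = 5·20317146877072475071 + 495222830669586964 = 102080957216031962319, q_13 = 5·507603663016484727 + 12372648796517237 = 2550390963878940872 → 102080957216031962319/2550390963878940872
APPEND 26: p_14 = 26·102080957216031962319 + 20317146877072475071 = 2674422034493903495365, q_14 = 26·2550390963878940872 + 507603663016484727 = 66817768723868947399 → 2674422034493903495365/66817768723868947399
APPEND 28: p_15 = 28·2674422034493903495365 + 102080957216031962319 = 74985897923045329832539, q_15 = 28·66817768723868947399 + 2550390963878940872 = 1873447915232209468044 → 74985897923045329832539/1873447915232209468044
APPEND 29: p_16 = 29·74985897923045329832539 + 2674422034493903495365 = 2177265461802808468638996, q_16 = 29·1873447915232209468044 + 66817768723868947399 = 54396807310457943520675 → 2177265461802808468638996/54396807310457943520675
APPEND 2: p_17 = 2·2177265461802808468638996 + 74985897923045329832539 = 4429516821528662267110531, q_17 = 2·54396807310457943520675 + 1873447915232209468044 = 110667062536148096509394 → 4429516821528662267110531/110667062536148096509394
APPEND 5: p_18 = 5·4429516821528662267110531 + 2177265461802808468638996 = 24324849569446119804191651, q_18 = 5·110667062536148096509394 + 54396807310457943520675 = 607732119991198426067645 → 24324849569446119804191651/607732119991198426067645
APPEND 40: p_19 = 40·24324849569446119804191651 + 4429516821528662267110531 = 977423499599373454434776571, q_19 = 40·607732119991198426067645 + 110667062536148096509394 = 24419951862184085139215194 → 977423499599373454434776571/24419951862184085139215194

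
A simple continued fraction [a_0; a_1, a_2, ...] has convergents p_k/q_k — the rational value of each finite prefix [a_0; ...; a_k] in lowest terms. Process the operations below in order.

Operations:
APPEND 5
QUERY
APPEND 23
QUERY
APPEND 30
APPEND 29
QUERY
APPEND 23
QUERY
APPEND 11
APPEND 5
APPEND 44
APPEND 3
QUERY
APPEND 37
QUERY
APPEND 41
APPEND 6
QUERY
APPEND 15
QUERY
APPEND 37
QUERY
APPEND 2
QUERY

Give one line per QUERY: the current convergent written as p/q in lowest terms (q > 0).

APPEND 5: p_0 = 5·1 + 0 = 5, q_0 = 5·0 + 1 = 1 → 5/1
APPEND 23: p_1 = 23·5 + 1 = 116, q_1 = 23·1 + 0 = 23 → 116/23
APPEND 30: p_2 = 30·116 + 5 = 3485, q_2 = 30·23 + 1 = 691 → 3485/691
APPEND 29: p_3 = 29·3485 + 116 = 101181, q_3 = 29·691 + 23 = 20062 → 101181/20062
APPEND 23: p_4 = 23·101181 + 3485 = 2330648, q_4 = 23·20062 + 691 = 462117 → 2330648/462117
APPEND 11: p_5 = 11·2330648 + 101181 = 25738309, q_5 = 11·462117 + 20062 = 5103349 → 25738309/5103349
APPEND 5: p_6 = 5·25738309 + 2330648 = 131022193, q_6 = 5·5103349 + 462117 = 25978862 → 131022193/25978862
APPEND 44: p_7 = 44·131022193 + 25738309 = 5790714801, q_7 = 44·25978862 + 5103349 = 1148173277 → 5790714801/1148173277
APPEND 3: p_8 = 3·5790714801 + 131022193 = 17503166596, q_8 = 3·1148173277 + 25978862 = 3470498693 → 17503166596/3470498693
APPEND 37: p_9 = 37·17503166596 + 5790714801 = 653407878853, q_9 = 37·3470498693 + 1148173277 = 129556624918 → 653407878853/129556624918
APPEND 41: p_10 = 41·653407878853 + 17503166596 = 26807226199569, q_10 = 41·129556624918 + 3470498693 = 5315292120331 → 26807226199569/5315292120331
APPEND 6: p_11 = 6·26807226199569 + 653407878853 = 161496765076267, q_11 = 6·5315292120331 + 129556624918 = 32021309346904 → 161496765076267/32021309346904
APPEND 15: p_12 = 15·161496765076267 + 26807226199569 = 2449258702343574, q_12 = 15·32021309346904 + 5315292120331 = 485634932323891 → 2449258702343574/485634932323891
APPEND 37: p_13 = 37·2449258702343574 + 161496765076267 = 90784068751788505, q_13 = 37·485634932323891 + 32021309346904 = 18000513805330871 → 90784068751788505/18000513805330871
APPEND 2: p_14 = 2·90784068751788505 + 2449258702343574 = 184017396205920584, q_14 = 2·18000513805330871 + 485634932323891 = 36486662542985633 → 184017396205920584/36486662542985633

5/1
116/23
101181/20062
2330648/462117
17503166596/3470498693
653407878853/129556624918
161496765076267/32021309346904
2449258702343574/485634932323891
90784068751788505/18000513805330871
184017396205920584/36486662542985633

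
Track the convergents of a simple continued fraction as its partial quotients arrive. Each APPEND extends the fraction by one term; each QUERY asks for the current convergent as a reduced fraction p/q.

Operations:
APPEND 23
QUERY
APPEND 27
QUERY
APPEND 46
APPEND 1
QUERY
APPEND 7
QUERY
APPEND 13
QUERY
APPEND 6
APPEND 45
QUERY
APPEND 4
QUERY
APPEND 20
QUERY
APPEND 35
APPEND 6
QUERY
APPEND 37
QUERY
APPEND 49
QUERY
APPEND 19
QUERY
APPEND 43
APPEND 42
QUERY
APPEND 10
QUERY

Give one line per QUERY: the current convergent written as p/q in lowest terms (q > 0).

23/1
622/27
29257/1270
233434/10133
3063899/132999
840821159/36498714
3381901464/146802983
68478850439/2972558374
14469328851413/628090634812
537765309169110/23343539834117
26364969478137803/1144461542506545
501472185393787367/21768112847458472
907267567724655559895/39383047300142733794
9094265346187966593534/394767646315410558781

APPEND 23: p_0 = 23·1 + 0 = 23, q_0 = 23·0 + 1 = 1 → 23/1
APPEND 27: p_1 = 27·23 + 1 = 622, q_1 = 27·1 + 0 = 27 → 622/27
APPEND 46: p_2 = 46·622 + 23 = 28635, q_2 = 46·27 + 1 = 1243 → 28635/1243
APPEND 1: p_3 = 1·28635 + 622 = 29257, q_3 = 1·1243 + 27 = 1270 → 29257/1270
APPEND 7: p_4 = 7·29257 + 28635 = 233434, q_4 = 7·1270 + 1243 = 10133 → 233434/10133
APPEND 13: p_5 = 13·233434 + 29257 = 3063899, q_5 = 13·10133 + 1270 = 132999 → 3063899/132999
APPEND 6: p_6 = 6·3063899 + 233434 = 18616828, q_6 = 6·132999 + 10133 = 808127 → 18616828/808127
APPEND 45: p_7 = 45·18616828 + 3063899 = 840821159, q_7 = 45·808127 + 132999 = 36498714 → 840821159/36498714
APPEND 4: p_8 = 4·840821159 + 18616828 = 3381901464, q_8 = 4·36498714 + 808127 = 146802983 → 3381901464/146802983
APPEND 20: p_9 = 20·3381901464 + 840821159 = 68478850439, q_9 = 20·146802983 + 36498714 = 2972558374 → 68478850439/2972558374
APPEND 35: p_10 = 35·68478850439 + 3381901464 = 2400141666829, q_10 = 35·2972558374 + 146802983 = 104186346073 → 2400141666829/104186346073
APPEND 6: p_11 = 6·2400141666829 + 68478850439 = 14469328851413, q_11 = 6·104186346073 + 2972558374 = 628090634812 → 14469328851413/628090634812
APPEND 37: p_12 = 37·14469328851413 + 2400141666829 = 537765309169110, q_12 = 37·628090634812 + 104186346073 = 23343539834117 → 537765309169110/23343539834117
APPEND 49: p_13 = 49·537765309169110 + 14469328851413 = 26364969478137803, q_13 = 49·23343539834117 + 628090634812 = 1144461542506545 → 26364969478137803/1144461542506545
APPEND 19: p_14 = 19·26364969478137803 + 537765309169110 = 501472185393787367, q_14 = 19·1144461542506545 + 23343539834117 = 21768112847458472 → 501472185393787367/21768112847458472
APPEND 43: p_15 = 43·501472185393787367 + 26364969478137803 = 21589668941410994584, q_15 = 43·21768112847458472 + 1144461542506545 = 937173313983220841 → 21589668941410994584/937173313983220841
APPEND 42: p_16 = 42·21589668941410994584 + 501472185393787367 = 907267567724655559895, q_16 = 42·937173313983220841 + 21768112847458472 = 39383047300142733794 → 907267567724655559895/39383047300142733794
APPEND 10: p_17 = 10·907267567724655559895 + 21589668941410994584 = 9094265346187966593534, q_17 = 10·39383047300142733794 + 937173313983220841 = 394767646315410558781 → 9094265346187966593534/394767646315410558781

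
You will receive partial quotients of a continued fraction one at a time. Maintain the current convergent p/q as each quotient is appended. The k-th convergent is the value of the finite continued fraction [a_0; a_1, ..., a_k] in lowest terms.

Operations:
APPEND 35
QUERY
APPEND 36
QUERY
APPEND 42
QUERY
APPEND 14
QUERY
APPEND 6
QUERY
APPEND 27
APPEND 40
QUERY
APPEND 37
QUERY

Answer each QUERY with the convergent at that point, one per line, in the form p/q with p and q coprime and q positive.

35/1
1261/36
52997/1513
743219/21218
4512311/128821
4907536951/140104221
181701442803/5187355562

APPEND 35: p_0 = 35·1 + 0 = 35, q_0 = 35·0 + 1 = 1 → 35/1
APPEND 36: p_1 = 36·35 + 1 = 1261, q_1 = 36·1 + 0 = 36 → 1261/36
APPEND 42: p_2 = 42·1261 + 35 = 52997, q_2 = 42·36 + 1 = 1513 → 52997/1513
APPEND 14: p_3 = 14·52997 + 1261 = 743219, q_3 = 14·1513 + 36 = 21218 → 743219/21218
APPEND 6: p_4 = 6·743219 + 52997 = 4512311, q_4 = 6·21218 + 1513 = 128821 → 4512311/128821
APPEND 27: p_5 = 27·4512311 + 743219 = 122575616, q_5 = 27·128821 + 21218 = 3499385 → 122575616/3499385
APPEND 40: p_6 = 40·122575616 + 4512311 = 4907536951, q_6 = 40·3499385 + 128821 = 140104221 → 4907536951/140104221
APPEND 37: p_7 = 37·4907536951 + 122575616 = 181701442803, q_7 = 37·140104221 + 3499385 = 5187355562 → 181701442803/5187355562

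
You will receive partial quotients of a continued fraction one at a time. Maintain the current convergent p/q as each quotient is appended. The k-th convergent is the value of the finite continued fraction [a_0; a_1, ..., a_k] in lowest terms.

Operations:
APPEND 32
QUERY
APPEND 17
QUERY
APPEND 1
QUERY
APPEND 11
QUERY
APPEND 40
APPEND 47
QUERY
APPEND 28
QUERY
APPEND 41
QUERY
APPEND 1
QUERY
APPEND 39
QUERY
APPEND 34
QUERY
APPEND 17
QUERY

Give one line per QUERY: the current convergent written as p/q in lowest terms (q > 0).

32/1
545/17
577/18
6892/215
12990971/405261
364023445/11355926
14937952216/465998227
15301975661/477354153
611715002995/19082810194
20813612077491/649292900749
354443120320342/11057062122927

APPEND 32: p_0 = 32·1 + 0 = 32, q_0 = 32·0 + 1 = 1 → 32/1
APPEND 17: p_1 = 17·32 + 1 = 545, q_1 = 17·1 + 0 = 17 → 545/17
APPEND 1: p_2 = 1·545 + 32 = 577, q_2 = 1·17 + 1 = 18 → 577/18
APPEND 11: p_3 = 11·577 + 545 = 6892, q_3 = 11·18 + 17 = 215 → 6892/215
APPEND 40: p_4 = 40·6892 + 577 = 276257, q_4 = 40·215 + 18 = 8618 → 276257/8618
APPEND 47: p_5 = 47·276257 + 6892 = 12990971, q_5 = 47·8618 + 215 = 405261 → 12990971/405261
APPEND 28: p_6 = 28·12990971 + 276257 = 364023445, q_6 = 28·405261 + 8618 = 11355926 → 364023445/11355926
APPEND 41: p_7 = 41·364023445 + 12990971 = 14937952216, q_7 = 41·11355926 + 405261 = 465998227 → 14937952216/465998227
APPEND 1: p_8 = 1·14937952216 + 364023445 = 15301975661, q_8 = 1·465998227 + 11355926 = 477354153 → 15301975661/477354153
APPEND 39: p_9 = 39·15301975661 + 14937952216 = 611715002995, q_9 = 39·477354153 + 465998227 = 19082810194 → 611715002995/19082810194
APPEND 34: p_10 = 34·611715002995 + 15301975661 = 20813612077491, q_10 = 34·19082810194 + 477354153 = 649292900749 → 20813612077491/649292900749
APPEND 17: p_11 = 17·20813612077491 + 611715002995 = 354443120320342, q_11 = 17·649292900749 + 19082810194 = 11057062122927 → 354443120320342/11057062122927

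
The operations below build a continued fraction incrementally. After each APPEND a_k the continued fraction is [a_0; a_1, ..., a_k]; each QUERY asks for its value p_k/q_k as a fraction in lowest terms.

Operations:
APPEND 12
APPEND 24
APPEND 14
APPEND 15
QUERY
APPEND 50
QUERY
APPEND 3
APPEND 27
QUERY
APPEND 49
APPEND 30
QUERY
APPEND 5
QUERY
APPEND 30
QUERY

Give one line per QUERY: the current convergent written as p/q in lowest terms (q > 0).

61159/5079
3062008/254287
252735949/20988667
372051996469/30897367357
1872653291029/155516049408
56551650727339/4696378849597

APPEND 12: p_0 = 12·1 + 0 = 12, q_0 = 12·0 + 1 = 1 → 12/1
APPEND 24: p_1 = 24·12 + 1 = 289, q_1 = 24·1 + 0 = 24 → 289/24
APPEND 14: p_2 = 14·289 + 12 = 4058, q_2 = 14·24 + 1 = 337 → 4058/337
APPEND 15: p_3 = 15·4058 + 289 = 61159, q_3 = 15·337 + 24 = 5079 → 61159/5079
APPEND 50: p_4 = 50·61159 + 4058 = 3062008, q_4 = 50·5079 + 337 = 254287 → 3062008/254287
APPEND 3: p_5 = 3·3062008 + 61159 = 9247183, q_5 = 3·254287 + 5079 = 767940 → 9247183/767940
APPEND 27: p_6 = 27·9247183 + 3062008 = 252735949, q_6 = 27·767940 + 254287 = 20988667 → 252735949/20988667
APPEND 49: p_7 = 49·252735949 + 9247183 = 12393308684, q_7 = 49·20988667 + 767940 = 1029212623 → 12393308684/1029212623
APPEND 30: p_8 = 30·12393308684 + 252735949 = 372051996469, q_8 = 30·1029212623 + 20988667 = 30897367357 → 372051996469/30897367357
APPEND 5: p_9 = 5·372051996469 + 12393308684 = 1872653291029, q_9 = 5·30897367357 + 1029212623 = 155516049408 → 1872653291029/155516049408
APPEND 30: p_10 = 30·1872653291029 + 372051996469 = 56551650727339, q_10 = 30·155516049408 + 30897367357 = 4696378849597 → 56551650727339/4696378849597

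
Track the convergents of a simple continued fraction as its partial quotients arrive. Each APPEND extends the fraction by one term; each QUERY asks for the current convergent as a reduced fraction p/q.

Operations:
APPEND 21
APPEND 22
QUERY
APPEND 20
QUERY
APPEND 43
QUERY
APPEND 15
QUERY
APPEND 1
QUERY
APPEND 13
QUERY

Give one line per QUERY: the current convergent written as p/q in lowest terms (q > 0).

463/22
9281/441
399546/18985
6002471/285216
6402017/304201
89228692/4239829

APPEND 21: p_0 = 21·1 + 0 = 21, q_0 = 21·0 + 1 = 1 → 21/1
APPEND 22: p_1 = 22·21 + 1 = 463, q_1 = 22·1 + 0 = 22 → 463/22
APPEND 20: p_2 = 20·463 + 21 = 9281, q_2 = 20·22 + 1 = 441 → 9281/441
APPEND 43: p_3 = 43·9281 + 463 = 399546, q_3 = 43·441 + 22 = 18985 → 399546/18985
APPEND 15: p_4 = 15·399546 + 9281 = 6002471, q_4 = 15·18985 + 441 = 285216 → 6002471/285216
APPEND 1: p_5 = 1·6002471 + 399546 = 6402017, q_5 = 1·285216 + 18985 = 304201 → 6402017/304201
APPEND 13: p_6 = 13·6402017 + 6002471 = 89228692, q_6 = 13·304201 + 285216 = 4239829 → 89228692/4239829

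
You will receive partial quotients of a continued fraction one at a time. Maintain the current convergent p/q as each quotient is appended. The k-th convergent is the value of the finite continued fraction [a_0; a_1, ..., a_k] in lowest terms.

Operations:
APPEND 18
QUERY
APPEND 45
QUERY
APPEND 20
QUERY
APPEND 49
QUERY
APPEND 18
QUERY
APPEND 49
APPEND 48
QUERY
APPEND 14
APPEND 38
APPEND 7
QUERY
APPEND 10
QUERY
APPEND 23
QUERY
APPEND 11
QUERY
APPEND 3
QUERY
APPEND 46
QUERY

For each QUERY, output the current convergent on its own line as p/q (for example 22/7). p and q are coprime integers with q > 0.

18/1
811/45
16238/901
796473/44194
14352752/796393
33810256160/1876034041
126807399031907/7036178492962
1286121611942548/71363195636611
29707604473710511/1648389678135015
328069770822758169/18203649655121776
1013916916941985018/56259338643500343
46968247950154068997/2606133227256137554

APPEND 18: p_0 = 18·1 + 0 = 18, q_0 = 18·0 + 1 = 1 → 18/1
APPEND 45: p_1 = 45·18 + 1 = 811, q_1 = 45·1 + 0 = 45 → 811/45
APPEND 20: p_2 = 20·811 + 18 = 16238, q_2 = 20·45 + 1 = 901 → 16238/901
APPEND 49: p_3 = 49·16238 + 811 = 796473, q_3 = 49·901 + 45 = 44194 → 796473/44194
APPEND 18: p_4 = 18·796473 + 16238 = 14352752, q_4 = 18·44194 + 901 = 796393 → 14352752/796393
APPEND 49: p_5 = 49·14352752 + 796473 = 704081321, q_5 = 49·796393 + 44194 = 39067451 → 704081321/39067451
APPEND 48: p_6 = 48·704081321 + 14352752 = 33810256160, q_6 = 48·39067451 + 796393 = 1876034041 → 33810256160/1876034041
APPEND 14: p_7 = 14·33810256160 + 704081321 = 474047667561, q_7 = 14·1876034041 + 39067451 = 26303544025 → 474047667561/26303544025
APPEND 38: p_8 = 38·474047667561 + 33810256160 = 18047621623478, q_8 = 38·26303544025 + 1876034041 = 1001410706991 → 18047621623478/1001410706991
APPEND 7: p_9 = 7·18047621623478 + 474047667561 = 126807399031907, q_9 = 7·1001410706991 + 26303544025 = 7036178492962 → 126807399031907/7036178492962
APPEND 10: p_10 = 10·126807399031907 + 18047621623478 = 1286121611942548, q_10 = 10·7036178492962 + 1001410706991 = 71363195636611 → 1286121611942548/71363195636611
APPEND 23: p_11 = 23·1286121611942548 + 126807399031907 = 29707604473710511, q_11 = 23·71363195636611 + 7036178492962 = 1648389678135015 → 29707604473710511/1648389678135015
APPEND 11: p_12 = 11·29707604473710511 + 1286121611942548 = 328069770822758169, q_12 = 11·1648389678135015 + 71363195636611 = 18203649655121776 → 328069770822758169/18203649655121776
APPEND 3: p_13 = 3·328069770822758169 + 29707604473710511 = 1013916916941985018, q_13 = 3·18203649655121776 + 1648389678135015 = 56259338643500343 → 1013916916941985018/56259338643500343
APPEND 46: p_14 = 46·1013916916941985018 + 328069770822758169 = 46968247950154068997, q_14 = 46·56259338643500343 + 18203649655121776 = 2606133227256137554 → 46968247950154068997/2606133227256137554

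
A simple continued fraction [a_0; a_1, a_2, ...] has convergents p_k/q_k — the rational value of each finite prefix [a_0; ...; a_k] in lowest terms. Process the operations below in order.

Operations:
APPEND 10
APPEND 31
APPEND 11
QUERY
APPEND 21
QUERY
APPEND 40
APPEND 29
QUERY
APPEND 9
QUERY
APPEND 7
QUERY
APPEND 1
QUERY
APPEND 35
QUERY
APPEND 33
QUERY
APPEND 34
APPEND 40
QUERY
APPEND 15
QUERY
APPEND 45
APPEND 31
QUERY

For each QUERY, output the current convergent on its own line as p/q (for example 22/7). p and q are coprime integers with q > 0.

APPEND 10: p_0 = 10·1 + 0 = 10, q_0 = 10·0 + 1 = 1 → 10/1
APPEND 31: p_1 = 31·10 + 1 = 311, q_1 = 31·1 + 0 = 31 → 311/31
APPEND 11: p_2 = 11·311 + 10 = 3431, q_2 = 11·31 + 1 = 342 → 3431/342
APPEND 21: p_3 = 21·3431 + 311 = 72362, q_3 = 21·342 + 31 = 7213 → 72362/7213
APPEND 40: p_4 = 40·72362 + 3431 = 2897911, q_4 = 40·7213 + 342 = 288862 → 2897911/288862
APPEND 29: p_5 = 29·2897911 + 72362 = 84111781, q_5 = 29·288862 + 7213 = 8384211 → 84111781/8384211
APPEND 9: p_6 = 9·84111781 + 2897911 = 759903940, q_6 = 9·8384211 + 288862 = 75746761 → 759903940/75746761
APPEND 7: p_7 = 7·759903940 + 84111781 = 5403439361, q_7 = 7·75746761 + 8384211 = 538611538 → 5403439361/538611538
APPEND 1: p_8 = 1·5403439361 + 759903940 = 6163343301, q_8 = 1·538611538 + 75746761 = 614358299 → 6163343301/614358299
APPEND 35: p_9 = 35·6163343301 + 5403439361 = 221120454896, q_9 = 35·614358299 + 538611538 = 22041152003 → 221120454896/22041152003
APPEND 33: p_10 = 33·221120454896 + 6163343301 = 7303138354869, q_10 = 33·22041152003 + 614358299 = 727972374398 → 7303138354869/727972374398
APPEND 34: p_11 = 34·7303138354869 + 221120454896 = 248527824520442, q_11 = 34·727972374398 + 22041152003 = 24773101881535 → 248527824520442/24773101881535
APPEND 40: p_12 = 40·248527824520442 + 7303138354869 = 9948416119172549, q_12 = 40·24773101881535 + 727972374398 = 991652047635798 → 9948416119172549/991652047635798
APPEND 15: p_13 = 15·9948416119172549 + 248527824520442 = 149474769612108677, q_13 = 15·991652047635798 + 24773101881535 = 14899553816418505 → 149474769612108677/14899553816418505
APPEND 45: p_14 = 45·149474769612108677 + 9948416119172549 = 6736313048664063014, q_14 = 45·14899553816418505 + 991652047635798 = 671471573786468523 → 6736313048664063014/671471573786468523
APPEND 31: p_15 = 31·6736313048664063014 + 149474769612108677 = 208975179278198062111, q_15 = 31·671471573786468523 + 14899553816418505 = 20830518341196942718 → 208975179278198062111/20830518341196942718

3431/342
72362/7213
84111781/8384211
759903940/75746761
5403439361/538611538
6163343301/614358299
221120454896/22041152003
7303138354869/727972374398
9948416119172549/991652047635798
149474769612108677/14899553816418505
208975179278198062111/20830518341196942718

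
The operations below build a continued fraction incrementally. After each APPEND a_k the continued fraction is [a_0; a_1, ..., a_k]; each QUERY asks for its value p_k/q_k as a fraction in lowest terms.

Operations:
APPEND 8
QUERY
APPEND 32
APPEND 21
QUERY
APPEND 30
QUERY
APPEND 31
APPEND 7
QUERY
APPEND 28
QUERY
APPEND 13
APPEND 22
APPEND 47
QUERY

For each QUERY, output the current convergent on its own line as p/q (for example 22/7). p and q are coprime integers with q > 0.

APPEND 8: p_0 = 8·1 + 0 = 8, q_0 = 8·0 + 1 = 1 → 8/1
APPEND 32: p_1 = 32·8 + 1 = 257, q_1 = 32·1 + 0 = 32 → 257/32
APPEND 21: p_2 = 21·257 + 8 = 5405, q_2 = 21·32 + 1 = 673 → 5405/673
APPEND 30: p_3 = 30·5405 + 257 = 162407, q_3 = 30·673 + 32 = 20222 → 162407/20222
APPEND 31: p_4 = 31·162407 + 5405 = 5040022, q_4 = 31·20222 + 673 = 627555 → 5040022/627555
APPEND 7: p_5 = 7·5040022 + 162407 = 35442561, q_5 = 7·627555 + 20222 = 4413107 → 35442561/4413107
APPEND 28: p_6 = 28·35442561 + 5040022 = 997431730, q_6 = 28·4413107 + 627555 = 124194551 → 997431730/124194551
APPEND 13: p_7 = 13·997431730 + 35442561 = 13002055051, q_7 = 13·124194551 + 4413107 = 1618942270 → 13002055051/1618942270
APPEND 22: p_8 = 22·13002055051 + 997431730 = 287042642852, q_8 = 22·1618942270 + 124194551 = 35740924491 → 287042642852/35740924491
APPEND 47: p_9 = 47·287042642852 + 13002055051 = 13504006269095, q_9 = 47·35740924491 + 1618942270 = 1681442393347 → 13504006269095/1681442393347

8/1
5405/673
162407/20222
35442561/4413107
997431730/124194551
13504006269095/1681442393347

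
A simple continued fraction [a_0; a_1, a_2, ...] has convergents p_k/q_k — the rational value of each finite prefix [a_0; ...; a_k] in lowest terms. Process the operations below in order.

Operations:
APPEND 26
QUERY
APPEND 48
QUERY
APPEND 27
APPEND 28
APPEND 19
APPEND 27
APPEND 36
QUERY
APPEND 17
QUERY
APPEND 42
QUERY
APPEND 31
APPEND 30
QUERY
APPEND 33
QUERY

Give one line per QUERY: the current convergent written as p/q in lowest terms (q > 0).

26/1
1249/48
17559689360/674832353
299001987937/11490876116
12575643182714/483291629225
11716893862744844/450289233091955
387047641411231923/14874538223416606

APPEND 26: p_0 = 26·1 + 0 = 26, q_0 = 26·0 + 1 = 1 → 26/1
APPEND 48: p_1 = 48·26 + 1 = 1249, q_1 = 48·1 + 0 = 48 → 1249/48
APPEND 27: p_2 = 27·1249 + 26 = 33749, q_2 = 27·48 + 1 = 1297 → 33749/1297
APPEND 28: p_3 = 28·33749 + 1249 = 946221, q_3 = 28·1297 + 48 = 36364 → 946221/36364
APPEND 19: p_4 = 19·946221 + 33749 = 18011948, q_4 = 19·36364 + 1297 = 692213 → 18011948/692213
APPEND 27: p_5 = 27·18011948 + 946221 = 487268817, q_5 = 27·692213 + 36364 = 18726115 → 487268817/18726115
APPEND 36: p_6 = 36·487268817 + 18011948 = 17559689360, q_6 = 36·18726115 + 692213 = 674832353 → 17559689360/674832353
APPEND 17: p_7 = 17·17559689360 + 487268817 = 299001987937, q_7 = 17·674832353 + 18726115 = 11490876116 → 299001987937/11490876116
APPEND 42: p_8 = 42·299001987937 + 17559689360 = 12575643182714, q_8 = 42·11490876116 + 674832353 = 483291629225 → 12575643182714/483291629225
APPEND 31: p_9 = 31·12575643182714 + 299001987937 = 390143940652071, q_9 = 31·483291629225 + 11490876116 = 14993531382091 → 390143940652071/14993531382091
APPEND 30: p_10 = 30·390143940652071 + 12575643182714 = 11716893862744844, q_10 = 30·14993531382091 + 483291629225 = 450289233091955 → 11716893862744844/450289233091955
APPEND 33: p_11 = 33·11716893862744844 + 390143940652071 = 387047641411231923, q_11 = 33·450289233091955 + 14993531382091 = 14874538223416606 → 387047641411231923/14874538223416606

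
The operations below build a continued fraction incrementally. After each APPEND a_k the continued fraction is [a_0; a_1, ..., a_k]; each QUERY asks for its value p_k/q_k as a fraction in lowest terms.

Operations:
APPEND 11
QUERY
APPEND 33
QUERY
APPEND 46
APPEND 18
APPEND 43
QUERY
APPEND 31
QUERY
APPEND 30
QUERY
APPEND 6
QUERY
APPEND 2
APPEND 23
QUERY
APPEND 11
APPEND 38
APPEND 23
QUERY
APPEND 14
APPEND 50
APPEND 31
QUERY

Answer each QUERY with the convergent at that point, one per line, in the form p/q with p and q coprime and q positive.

11/1
364/33
13000777/1178644
403326041/36565339
12112782007/1098138814
73080018083/6625398223
3713354836062/336650909203
35964936174227551/3260563290343044
784480059585892352647/71120573435768690067

APPEND 11: p_0 = 11·1 + 0 = 11, q_0 = 11·0 + 1 = 1 → 11/1
APPEND 33: p_1 = 33·11 + 1 = 364, q_1 = 33·1 + 0 = 33 → 364/33
APPEND 46: p_2 = 46·364 + 11 = 16755, q_2 = 46·33 + 1 = 1519 → 16755/1519
APPEND 18: p_3 = 18·16755 + 364 = 301954, q_3 = 18·1519 + 33 = 27375 → 301954/27375
APPEND 43: p_4 = 43·301954 + 16755 = 13000777, q_4 = 43·27375 + 1519 = 1178644 → 13000777/1178644
APPEND 31: p_5 = 31·13000777 + 301954 = 403326041, q_5 = 31·1178644 + 27375 = 36565339 → 403326041/36565339
APPEND 30: p_6 = 30·403326041 + 13000777 = 12112782007, q_6 = 30·36565339 + 1178644 = 1098138814 → 12112782007/1098138814
APPEND 6: p_7 = 6·12112782007 + 403326041 = 73080018083, q_7 = 6·1098138814 + 36565339 = 6625398223 → 73080018083/6625398223
APPEND 2: p_8 = 2·73080018083 + 12112782007 = 158272818173, q_8 = 2·6625398223 + 1098138814 = 14348935260 → 158272818173/14348935260
APPEND 23: p_9 = 23·158272818173 + 73080018083 = 3713354836062, q_9 = 23·14348935260 + 6625398223 = 336650909203 → 3713354836062/336650909203
APPEND 11: p_10 = 11·3713354836062 + 158272818173 = 41005176014855, q_10 = 11·336650909203 + 14348935260 = 3717508936493 → 41005176014855/3717508936493
APPEND 38: p_11 = 38·41005176014855 + 3713354836062 = 1561910043400552, q_11 = 38·3717508936493 + 336650909203 = 141601990495937 → 1561910043400552/141601990495937
APPEND 23: p_12 = 23·1561910043400552 + 41005176014855 = 35964936174227551, q_12 = 23·141601990495937 + 3717508936493 = 3260563290343044 → 35964936174227551/3260563290343044
APPEND 14: p_13 = 14·35964936174227551 + 1561910043400552 = 505071016482586266, q_13 = 14·3260563290343044 + 141601990495937 = 45789488055298553 → 505071016482586266/45789488055298553
APPEND 50: p_14 = 50·505071016482586266 + 35964936174227551 = 25289515760303540851, q_14 = 50·45789488055298553 + 3260563290343044 = 2292734966055270694 → 25289515760303540851/2292734966055270694
APPEND 31: p_15 = 31·25289515760303540851 + 505071016482586266 = 784480059585892352647, q_15 = 31·2292734966055270694 + 45789488055298553 = 71120573435768690067 → 784480059585892352647/71120573435768690067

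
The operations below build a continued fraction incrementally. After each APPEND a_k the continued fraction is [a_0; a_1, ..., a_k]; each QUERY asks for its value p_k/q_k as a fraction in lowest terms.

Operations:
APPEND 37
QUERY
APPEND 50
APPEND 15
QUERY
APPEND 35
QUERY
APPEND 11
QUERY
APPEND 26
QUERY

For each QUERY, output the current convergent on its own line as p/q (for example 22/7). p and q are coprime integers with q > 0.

37/1
27802/751
974921/26335
10751933/290436
280525179/7577671

APPEND 37: p_0 = 37·1 + 0 = 37, q_0 = 37·0 + 1 = 1 → 37/1
APPEND 50: p_1 = 50·37 + 1 = 1851, q_1 = 50·1 + 0 = 50 → 1851/50
APPEND 15: p_2 = 15·1851 + 37 = 27802, q_2 = 15·50 + 1 = 751 → 27802/751
APPEND 35: p_3 = 35·27802 + 1851 = 974921, q_3 = 35·751 + 50 = 26335 → 974921/26335
APPEND 11: p_4 = 11·974921 + 27802 = 10751933, q_4 = 11·26335 + 751 = 290436 → 10751933/290436
APPEND 26: p_5 = 26·10751933 + 974921 = 280525179, q_5 = 26·290436 + 26335 = 7577671 → 280525179/7577671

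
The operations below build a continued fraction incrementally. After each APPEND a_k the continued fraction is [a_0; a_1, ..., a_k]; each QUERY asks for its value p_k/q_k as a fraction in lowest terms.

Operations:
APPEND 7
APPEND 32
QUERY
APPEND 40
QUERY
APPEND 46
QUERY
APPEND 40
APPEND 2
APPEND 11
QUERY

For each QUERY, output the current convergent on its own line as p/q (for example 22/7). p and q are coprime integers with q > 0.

APPEND 7: p_0 = 7·1 + 0 = 7, q_0 = 7·0 + 1 = 1 → 7/1
APPEND 32: p_1 = 32·7 + 1 = 225, q_1 = 32·1 + 0 = 32 → 225/32
APPEND 40: p_2 = 40·225 + 7 = 9007, q_2 = 40·32 + 1 = 1281 → 9007/1281
APPEND 46: p_3 = 46·9007 + 225 = 414547, q_3 = 46·1281 + 32 = 58958 → 414547/58958
APPEND 40: p_4 = 40·414547 + 9007 = 16590887, q_4 = 40·58958 + 1281 = 2359601 → 16590887/2359601
APPEND 2: p_5 = 2·16590887 + 414547 = 33596321, q_5 = 2·2359601 + 58958 = 4778160 → 33596321/4778160
APPEND 11: p_6 = 11·33596321 + 16590887 = 386150418, q_6 = 11·4778160 + 2359601 = 54919361 → 386150418/54919361

225/32
9007/1281
414547/58958
386150418/54919361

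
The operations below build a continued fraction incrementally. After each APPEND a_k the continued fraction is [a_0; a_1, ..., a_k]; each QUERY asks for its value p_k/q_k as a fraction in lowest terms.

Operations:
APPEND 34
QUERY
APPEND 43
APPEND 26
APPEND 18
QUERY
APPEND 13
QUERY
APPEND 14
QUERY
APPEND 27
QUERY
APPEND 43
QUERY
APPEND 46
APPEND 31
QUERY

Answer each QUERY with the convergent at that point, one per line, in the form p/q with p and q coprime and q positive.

APPEND 34: p_0 = 34·1 + 0 = 34, q_0 = 34·0 + 1 = 1 → 34/1
APPEND 43: p_1 = 43·34 + 1 = 1463, q_1 = 43·1 + 0 = 43 → 1463/43
APPEND 26: p_2 = 26·1463 + 34 = 38072, q_2 = 26·43 + 1 = 1119 → 38072/1119
APPEND 18: p_3 = 18·38072 + 1463 = 686759, q_3 = 18·1119 + 43 = 20185 → 686759/20185
APPEND 13: p_4 = 13·686759 + 38072 = 8965939, q_4 = 13·20185 + 1119 = 263524 → 8965939/263524
APPEND 14: p_5 = 14·8965939 + 686759 = 126209905, q_5 = 14·263524 + 20185 = 3709521 → 126209905/3709521
APPEND 27: p_6 = 27·126209905 + 8965939 = 3416633374, q_6 = 27·3709521 + 263524 = 100420591 → 3416633374/100420591
APPEND 43: p_7 = 43·3416633374 + 126209905 = 147041444987, q_7 = 43·100420591 + 3709521 = 4321794934 → 147041444987/4321794934
APPEND 46: p_8 = 46·147041444987 + 3416633374 = 6767323102776, q_8 = 46·4321794934 + 100420591 = 198902987555 → 6767323102776/198902987555
APPEND 31: p_9 = 31·6767323102776 + 147041444987 = 209934057631043, q_9 = 31·198902987555 + 4321794934 = 6170314409139 → 209934057631043/6170314409139

34/1
686759/20185
8965939/263524
126209905/3709521
3416633374/100420591
147041444987/4321794934
209934057631043/6170314409139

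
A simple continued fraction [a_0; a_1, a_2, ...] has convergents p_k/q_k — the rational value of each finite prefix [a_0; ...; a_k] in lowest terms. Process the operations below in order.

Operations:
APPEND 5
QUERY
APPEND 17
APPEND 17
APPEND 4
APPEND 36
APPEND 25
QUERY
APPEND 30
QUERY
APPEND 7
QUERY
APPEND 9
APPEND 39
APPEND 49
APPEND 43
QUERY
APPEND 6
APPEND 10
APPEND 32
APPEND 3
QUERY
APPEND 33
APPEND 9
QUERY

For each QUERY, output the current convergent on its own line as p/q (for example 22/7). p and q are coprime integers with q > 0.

APPEND 5: p_0 = 5·1 + 0 = 5, q_0 = 5·0 + 1 = 1 → 5/1
APPEND 17: p_1 = 17·5 + 1 = 86, q_1 = 17·1 + 0 = 17 → 86/17
APPEND 17: p_2 = 17·86 + 5 = 1467, q_2 = 17·17 + 1 = 290 → 1467/290
APPEND 4: p_3 = 4·1467 + 86 = 5954, q_3 = 4·290 + 17 = 1177 → 5954/1177
APPEND 36: p_4 = 36·5954 + 1467 = 215811, q_4 = 36·1177 + 290 = 42662 → 215811/42662
APPEND 25: p_5 = 25·215811 + 5954 = 5401229, q_5 = 25·42662 + 1177 = 1067727 → 5401229/1067727
APPEND 30: p_6 = 30·5401229 + 215811 = 162252681, q_6 = 30·1067727 + 42662 = 32074472 → 162252681/32074472
APPEND 7: p_7 = 7·162252681 + 5401229 = 1141169996, q_7 = 7·32074472 + 1067727 = 225589031 → 1141169996/225589031
APPEND 9: p_8 = 9·1141169996 + 162252681 = 10432782645, q_8 = 9·225589031 + 32074472 = 2062375751 → 10432782645/2062375751
APPEND 39: p_9 = 39·10432782645 + 1141169996 = 408019693151, q_9 = 39·2062375751 + 225589031 = 80658243320 → 408019693151/80658243320
APPEND 49: p_10 = 49·408019693151 + 10432782645 = 20003397747044, q_10 = 49·80658243320 + 2062375751 = 3954316298431 → 20003397747044/3954316298431
APPEND 43: p_11 = 43·20003397747044 + 408019693151 = 860554122816043, q_11 = 43·3954316298431 + 80658243320 = 170116259075853 → 860554122816043/170116259075853
APPEND 6: p_12 = 6·860554122816043 + 20003397747044 = 5183328134643302, q_12 = 6·170116259075853 + 3954316298431 = 1024651870753549 → 5183328134643302/1024651870753549
APPEND 10: p_13 = 10·5183328134643302 + 860554122816043 = 52693835469249063, q_13 = 10·1024651870753549 + 170116259075853 = 10416634966611343 → 52693835469249063/10416634966611343
APPEND 32: p_14 = 32·52693835469249063 + 5183328134643302 = 1691386063150613318, q_14 = 32·10416634966611343 + 1024651870753549 = 334356970802316525 → 1691386063150613318/334356970802316525
APPEND 3: p_15 = 3·1691386063150613318 + 52693835469249063 = 5126852024921089017, q_15 = 3·334356970802316525 + 10416634966611343 = 1013487547373560918 → 5126852024921089017/1013487547373560918
APPEND 33: p_16 = 33·5126852024921089017 + 1691386063150613318 = 170877502885546550879, q_16 = 33·1013487547373560918 + 334356970802316525 = 33779446034129826819 → 170877502885546550879/33779446034129826819
APPEND 9: p_17 = 9·170877502885546550879 + 5126852024921089017 = 1543024377994840046928, q_17 = 9·33779446034129826819 + 1013487547373560918 = 305028501854542002289 → 1543024377994840046928/305028501854542002289

5/1
5401229/1067727
162252681/32074472
1141169996/225589031
860554122816043/170116259075853
5126852024921089017/1013487547373560918
1543024377994840046928/305028501854542002289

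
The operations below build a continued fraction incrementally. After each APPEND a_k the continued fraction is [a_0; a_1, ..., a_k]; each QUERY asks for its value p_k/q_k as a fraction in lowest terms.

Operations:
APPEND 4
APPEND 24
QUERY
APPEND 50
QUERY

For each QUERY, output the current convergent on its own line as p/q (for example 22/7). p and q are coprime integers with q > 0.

APPEND 4: p_0 = 4·1 + 0 = 4, q_0 = 4·0 + 1 = 1 → 4/1
APPEND 24: p_1 = 24·4 + 1 = 97, q_1 = 24·1 + 0 = 24 → 97/24
APPEND 50: p_2 = 50·97 + 4 = 4854, q_2 = 50·24 + 1 = 1201 → 4854/1201

97/24
4854/1201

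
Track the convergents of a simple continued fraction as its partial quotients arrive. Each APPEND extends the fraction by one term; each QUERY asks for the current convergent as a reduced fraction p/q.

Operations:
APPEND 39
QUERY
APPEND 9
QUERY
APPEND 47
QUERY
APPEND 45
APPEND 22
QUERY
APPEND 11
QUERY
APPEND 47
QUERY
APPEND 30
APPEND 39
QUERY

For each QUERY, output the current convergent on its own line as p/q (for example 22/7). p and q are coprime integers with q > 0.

APPEND 39: p_0 = 39·1 + 0 = 39, q_0 = 39·0 + 1 = 1 → 39/1
APPEND 9: p_1 = 9·39 + 1 = 352, q_1 = 9·1 + 0 = 9 → 352/9
APPEND 47: p_2 = 47·352 + 39 = 16583, q_2 = 47·9 + 1 = 424 → 16583/424
APPEND 45: p_3 = 45·16583 + 352 = 746587, q_3 = 45·424 + 9 = 19089 → 746587/19089
APPEND 22: p_4 = 22·746587 + 16583 = 16441497, q_4 = 22·19089 + 424 = 420382 → 16441497/420382
APPEND 11: p_5 = 11·16441497 + 746587 = 181603054, q_5 = 11·420382 + 19089 = 4643291 → 181603054/4643291
APPEND 47: p_6 = 47·181603054 + 16441497 = 8551785035, q_6 = 47·4643291 + 420382 = 218655059 → 8551785035/218655059
APPEND 30: p_7 = 30·8551785035 + 181603054 = 256735154104, q_7 = 30·218655059 + 4643291 = 6564295061 → 256735154104/6564295061
APPEND 39: p_8 = 39·256735154104 + 8551785035 = 10021222795091, q_8 = 39·6564295061 + 218655059 = 256226162438 → 10021222795091/256226162438

39/1
352/9
16583/424
16441497/420382
181603054/4643291
8551785035/218655059
10021222795091/256226162438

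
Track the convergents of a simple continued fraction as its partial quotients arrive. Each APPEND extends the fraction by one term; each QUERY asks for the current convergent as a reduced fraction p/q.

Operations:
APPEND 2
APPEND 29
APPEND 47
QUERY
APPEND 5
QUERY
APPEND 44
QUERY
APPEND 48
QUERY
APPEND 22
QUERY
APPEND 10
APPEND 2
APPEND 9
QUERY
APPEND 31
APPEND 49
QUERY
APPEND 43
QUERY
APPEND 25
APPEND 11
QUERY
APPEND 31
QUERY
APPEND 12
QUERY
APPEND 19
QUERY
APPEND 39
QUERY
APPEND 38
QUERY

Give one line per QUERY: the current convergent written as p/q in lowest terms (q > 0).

APPEND 2: p_0 = 2·1 + 0 = 2, q_0 = 2·0 + 1 = 1 → 2/1
APPEND 29: p_1 = 29·2 + 1 = 59, q_1 = 29·1 + 0 = 29 → 59/29
APPEND 47: p_2 = 47·59 + 2 = 2775, q_2 = 47·29 + 1 = 1364 → 2775/1364
APPEND 5: p_3 = 5·2775 + 59 = 13934, q_3 = 5·1364 + 29 = 6849 → 13934/6849
APPEND 44: p_4 = 44·13934 + 2775 = 615871, q_4 = 44·6849 + 1364 = 302720 → 615871/302720
APPEND 48: p_5 = 48·615871 + 13934 = 29575742, q_5 = 48·302720 + 6849 = 14537409 → 29575742/14537409
APPEND 22: p_6 = 22·29575742 + 615871 = 651282195, q_6 = 22·14537409 + 302720 = 320125718 → 651282195/320125718
APPEND 10: p_7 = 10·651282195 + 29575742 = 6542397692, q_7 = 10·320125718 + 14537409 = 3215794589 → 6542397692/3215794589
APPEND 2: p_8 = 2·6542397692 + 651282195 = 13736077579, q_8 = 2·3215794589 + 320125718 = 6751714896 → 13736077579/6751714896
APPEND 9: p_9 = 9·13736077579 + 6542397692 = 130167095903, q_9 = 9·6751714896 + 3215794589 = 63981228653 → 130167095903/63981228653
APPEND 31: p_10 = 31·130167095903 + 13736077579 = 4048916050572, q_10 = 31·63981228653 + 6751714896 = 1990169803139 → 4048916050572/1990169803139
APPEND 49: p_11 = 49·4048916050572 + 130167095903 = 198527053573931, q_11 = 49·1990169803139 + 63981228653 = 97582301582464 → 198527053573931/97582301582464
APPEND 43: p_12 = 43·198527053573931 + 4048916050572 = 8540712219729605, q_12 = 43·97582301582464 + 1990169803139 = 4198029137849091 → 8540712219729605/4198029137849091
APPEND 25: p_13 = 25·8540712219729605 + 198527053573931 = 213716332546814056, q_13 = 25·4198029137849091 + 97582301582464 = 105048310747809739 → 213716332546814056/105048310747809739
APPEND 11: p_14 = 11·213716332546814056 + 8540712219729605 = 2359420370234684221, q_14 = 11·105048310747809739 + 4198029137849091 = 1159729447363756220 → 2359420370234684221/1159729447363756220
APPEND 31: p_15 = 31·2359420370234684221 + 213716332546814056 = 73355747809822024907, q_15 = 31·1159729447363756220 + 105048310747809739 = 36056661179024252559 → 73355747809822024907/36056661179024252559
APPEND 12: p_16 = 12·73355747809822024907 + 2359420370234684221 = 882628394088098983105, q_16 = 12·36056661179024252559 + 1159729447363756220 = 433839663595654786928 → 882628394088098983105/433839663595654786928
APPEND 19: p_17 = 19·882628394088098983105 + 73355747809822024907 = 16843295235483702703902, q_17 = 19·433839663595654786928 + 36056661179024252559 = 8279010269496465204191 → 16843295235483702703902/8279010269496465204191
APPEND 39: p_18 = 39·16843295235483702703902 + 882628394088098983105 = 657771142577952504435283, q_18 = 39·8279010269496465204191 + 433839663595654786928 = 323315240173957797750377 → 657771142577952504435283/323315240173957797750377
APPEND 38: p_19 = 38·657771142577952504435283 + 16843295235483702703902 = 25012146713197678871244656, q_19 = 38·323315240173957797750377 + 8279010269496465204191 = 12294258136879892779718517 → 25012146713197678871244656/12294258136879892779718517

2775/1364
13934/6849
615871/302720
29575742/14537409
651282195/320125718
130167095903/63981228653
198527053573931/97582301582464
8540712219729605/4198029137849091
2359420370234684221/1159729447363756220
73355747809822024907/36056661179024252559
882628394088098983105/433839663595654786928
16843295235483702703902/8279010269496465204191
657771142577952504435283/323315240173957797750377
25012146713197678871244656/12294258136879892779718517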